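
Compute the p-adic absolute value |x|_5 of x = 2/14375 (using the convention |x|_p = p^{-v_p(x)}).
|2/14375|_5 = 625

Step 1 — compute v_5(x) by factoring powers of 5 out of the numerator and denominator: v_5(2/14375) = -4. Step 2 — apply |x|_p = p^{-v_p(x)} = 5^{4} = 625.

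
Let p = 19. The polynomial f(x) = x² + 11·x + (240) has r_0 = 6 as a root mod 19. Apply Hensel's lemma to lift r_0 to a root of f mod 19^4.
r_3 = 17790 (mod 130321)

Hensel: r_{i+1} = r_i − f(r_i)·(f′(r_i))^{-1} mod 19^{i+2}, f′(x) = 2x + 11. Iterate:
  r_0 = 6 (mod 19)
  r_1 = 101 (mod 361)
  r_2 = 4072 (mod 6859)
  r_3 = 17790 (mod 130321)
Final: r = 17790 satisfies f(r) ≡ 0 mod 19^4.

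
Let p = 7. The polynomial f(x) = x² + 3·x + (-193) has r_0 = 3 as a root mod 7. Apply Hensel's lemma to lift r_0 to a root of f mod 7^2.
r_1 = 17 (mod 49)

Hensel: r_{i+1} = r_i − f(r_i)·(f′(r_i))^{-1} mod 7^{i+2}, f′(x) = 2x + 3. Iterate:
  r_0 = 3 (mod 7)
  r_1 = 17 (mod 49)
Final: r = 17 satisfies f(r) ≡ 0 mod 7^2.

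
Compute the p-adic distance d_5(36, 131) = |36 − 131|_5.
d_5(36, 131) = 1/5

Step 1 — x − y = 36 − 131 = -95. Step 2 — v_5(-95) = 1 (factor: -95 = −(5^1 · 19); the sign does not affect v_p). Step 3 — |x − y|_5 = 5^{-1} = 1/5.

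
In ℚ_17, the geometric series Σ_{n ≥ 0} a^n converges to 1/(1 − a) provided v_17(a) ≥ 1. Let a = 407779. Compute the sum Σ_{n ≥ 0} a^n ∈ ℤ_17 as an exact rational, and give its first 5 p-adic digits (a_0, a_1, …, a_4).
Σ a^n = 1/(1 − a) = -1/407778;  first 5 digits = (1, 0, 0, 15, 4)

v_17(a) = 3 ≥ 1, so the series converges in ℤ_17 to 1/(1 − a) = 1/(1 − 407779) = -1/407778. Expand this rational in ℤ_17: compute digits iteratively via d_i = x_i mod 17, x_{i+1} = (x_i − d_i)/17. The first 5 digits are (1, 0, 0, 15, 4).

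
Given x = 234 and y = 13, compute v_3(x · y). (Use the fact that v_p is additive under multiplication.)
v_3(3042) = 2

v_p(x) = 2 (factor: 234 = 3^2 · 26); v_p(y) = 0 (factor: 13 = 3^0 · 13). Additivity: v_p(xy) = v_p(x) + v_p(y) = 2 + 0 = 2. (Direct check: xy = 3042 = 3^2 · (338).)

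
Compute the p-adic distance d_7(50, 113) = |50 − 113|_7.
d_7(50, 113) = 1/7

Step 1 — x − y = 50 − 113 = -63. Step 2 — v_7(-63) = 1 (factor: -63 = −(7^1 · 9); the sign does not affect v_p). Step 3 — |x − y|_7 = 7^{-1} = 1/7.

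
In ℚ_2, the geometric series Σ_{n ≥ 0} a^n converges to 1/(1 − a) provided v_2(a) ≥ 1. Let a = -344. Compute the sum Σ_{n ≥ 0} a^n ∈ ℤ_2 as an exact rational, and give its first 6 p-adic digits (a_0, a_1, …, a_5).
Σ a^n = 1/(1 − a) = 1/345;  first 6 digits = (1, 0, 0, 1, 0, 1)

v_2(a) = 3 ≥ 1, so the series converges in ℤ_2 to 1/(1 − a) = 1/(1 − (-344)) = 1/345. Expand this rational in ℤ_2: compute digits iteratively via d_i = x_i mod 2, x_{i+1} = (x_i − d_i)/2. The first 6 digits are (1, 0, 0, 1, 0, 1).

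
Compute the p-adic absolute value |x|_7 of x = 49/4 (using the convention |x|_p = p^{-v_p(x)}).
|49/4|_7 = 1/49

Step 1 — compute v_7(x) by factoring powers of 7 out of the numerator and denominator: v_7(49/4) = 2. Step 2 — apply |x|_p = p^{-v_p(x)} = 7^{-2} = 1/49.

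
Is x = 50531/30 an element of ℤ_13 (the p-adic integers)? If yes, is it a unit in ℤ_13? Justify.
x ∈ ℤ_13 but not a unit; v_13(x) = 3 > 0

ℤ_13 = {x ∈ ℚ_13 : v_13(x) ≥ 0} and ℤ_13^× = {x ∈ ℤ_13 : v_13(x) = 0}. Here v_13(50531/30) = v_13(num) − v_13(den) = 3; compare against these criteria.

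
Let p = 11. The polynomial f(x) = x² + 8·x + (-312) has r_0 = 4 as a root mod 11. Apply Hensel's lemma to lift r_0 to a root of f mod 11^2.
r_1 = 81 (mod 121)

Hensel: r_{i+1} = r_i − f(r_i)·(f′(r_i))^{-1} mod 11^{i+2}, f′(x) = 2x + 8. Iterate:
  r_0 = 4 (mod 11)
  r_1 = 81 (mod 121)
Final: r = 81 satisfies f(r) ≡ 0 mod 11^2.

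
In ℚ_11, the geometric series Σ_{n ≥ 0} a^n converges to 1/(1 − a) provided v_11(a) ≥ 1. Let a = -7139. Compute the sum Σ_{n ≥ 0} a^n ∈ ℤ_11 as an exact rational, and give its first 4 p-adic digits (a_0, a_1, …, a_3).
Σ a^n = 1/(1 − a) = 1/7140;  first 4 digits = (1, 0, 7, 5)

v_11(a) = 2 ≥ 1, so the series converges in ℤ_11 to 1/(1 − a) = 1/(1 − (-7139)) = 1/7140. Expand this rational in ℤ_11: compute digits iteratively via d_i = x_i mod 11, x_{i+1} = (x_i − d_i)/11. The first 4 digits are (1, 0, 7, 5).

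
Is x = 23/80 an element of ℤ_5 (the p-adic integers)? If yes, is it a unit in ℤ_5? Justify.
x ∉ ℤ_5 (v_5(x) = -1 < 0)

ℤ_5 = {x ∈ ℚ_5 : v_5(x) ≥ 0} and ℤ_5^× = {x ∈ ℤ_5 : v_5(x) = 0}. Here v_5(23/80) = v_5(num) − v_5(den) = -1; compare against these criteria.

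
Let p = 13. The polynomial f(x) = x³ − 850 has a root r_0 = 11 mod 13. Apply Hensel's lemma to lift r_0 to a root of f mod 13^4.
r_3 = 24321 (mod 28561)

Hensel: r_{i+1} = r_i − f(r_i)/f′(r_i) mod 13^{i+2}, where f′(x) = 3x². Iterate:
  r_0 = 11 (mod 13)
  r_1 = 154 (mod 169)
  r_2 = 154 (mod 2197)
  r_3 = 24321 (mod 28561)
Final: r = 24321 with f(r) ≡ 0 mod 13^4.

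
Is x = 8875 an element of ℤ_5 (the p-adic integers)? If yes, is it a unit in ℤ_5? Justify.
x ∈ ℤ_5 but not a unit; v_5(x) = 3 > 0

ℤ_5 = {x ∈ ℚ_5 : v_5(x) ≥ 0} and ℤ_5^× = {x ∈ ℤ_5 : v_5(x) = 0}. Here v_5(8875) = v_5(num) − v_5(den) = 3; compare against these criteria.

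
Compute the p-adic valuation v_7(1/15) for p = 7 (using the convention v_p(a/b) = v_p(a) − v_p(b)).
v_7(1/15) = 0

Factor powers of 7 from the numerator and denominator of the reduced fraction: 1 = 7^0 · 1 and 15 = 7^0 · 15. Apply v_p(a/b) = v_p(a) − v_p(b): v_7(1/15) = 0 − 0 = 0.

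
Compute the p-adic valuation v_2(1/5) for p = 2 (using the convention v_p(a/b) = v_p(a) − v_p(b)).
v_2(1/5) = 0

Factor powers of 2 from the numerator and denominator of the reduced fraction: 1 = 2^0 · 1 and 5 = 2^0 · 5. Apply v_p(a/b) = v_p(a) − v_p(b): v_2(1/5) = 0 − 0 = 0.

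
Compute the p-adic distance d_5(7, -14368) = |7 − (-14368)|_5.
d_5(7, -14368) = 1/625

Step 1 — x − y = 7 − (-14368) = 14375. Step 2 — v_5(14375) = 4 (factor: 14375 = (5^4 · 23); the sign does not affect v_p). Step 3 — |x − y|_5 = 5^{-4} = 1/625.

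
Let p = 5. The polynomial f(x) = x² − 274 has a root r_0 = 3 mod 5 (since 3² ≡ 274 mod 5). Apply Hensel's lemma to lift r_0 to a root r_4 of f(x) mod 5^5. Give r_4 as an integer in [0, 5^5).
r_4 = 468 (mod 3125)

Hensel's recurrence: r_{i+1} = r_i − f(r_i)·(f′(r_i))^{-1} mod 5^{i+2}, with f′(x) = 2x. Iterate:
  r_0 = 3 (mod 5)
  r_1 = 18 (mod 25)
  r_2 = 93 (mod 125)
  r_3 = 468 (mod 625)
  r_4 = 468 (mod 3125)
Final: r_4 = 468, and one checks f(r_4) ≡ 0 mod 5^5.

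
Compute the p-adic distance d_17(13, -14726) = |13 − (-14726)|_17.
d_17(13, -14726) = 1/4913

Step 1 — x − y = 13 − (-14726) = 14739. Step 2 — v_17(14739) = 3 (factor: 14739 = (17^3 · 3); the sign does not affect v_p). Step 3 — |x − y|_17 = 17^{-3} = 1/4913.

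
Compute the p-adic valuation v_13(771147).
v_13(771147) = 4

v_13(n) is the largest exponent k such that 13^k divides n. Factor out: 771147 = 13^4 · 27. (Sign doesn't affect v_p.) So v_13(771147) = 4.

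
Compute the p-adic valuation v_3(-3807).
v_3(-3807) = 4

v_3(n) is the largest exponent k such that 3^k divides n. Factor out: -3807 = -3^4 · 47. (Sign doesn't affect v_p.) So v_3(-3807) = 4.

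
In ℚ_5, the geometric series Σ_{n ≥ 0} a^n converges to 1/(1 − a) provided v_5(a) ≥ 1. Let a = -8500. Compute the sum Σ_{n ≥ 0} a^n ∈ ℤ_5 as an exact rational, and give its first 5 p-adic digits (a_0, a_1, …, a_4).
Σ a^n = 1/(1 − a) = 1/8501;  first 5 digits = (1, 0, 0, 2, 1)

v_5(a) = 3 ≥ 1, so the series converges in ℤ_5 to 1/(1 − a) = 1/(1 − (-8500)) = 1/8501. Expand this rational in ℤ_5: compute digits iteratively via d_i = x_i mod 5, x_{i+1} = (x_i − d_i)/5. The first 5 digits are (1, 0, 0, 2, 1).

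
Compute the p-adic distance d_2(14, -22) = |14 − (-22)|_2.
d_2(14, -22) = 1/4

Step 1 — x − y = 14 − (-22) = 36. Step 2 — v_2(36) = 2 (factor: 36 = (2^2 · 9); the sign does not affect v_p). Step 3 — |x − y|_2 = 2^{-2} = 1/4.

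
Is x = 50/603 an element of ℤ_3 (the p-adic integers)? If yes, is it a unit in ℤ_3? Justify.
x ∉ ℤ_3 (v_3(x) = -2 < 0)

ℤ_3 = {x ∈ ℚ_3 : v_3(x) ≥ 0} and ℤ_3^× = {x ∈ ℤ_3 : v_3(x) = 0}. Here v_3(50/603) = v_3(num) − v_3(den) = -2; compare against these criteria.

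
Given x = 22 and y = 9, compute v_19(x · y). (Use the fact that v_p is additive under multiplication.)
v_19(198) = 0

v_p(x) = 0 (factor: 22 = 19^0 · 22); v_p(y) = 0 (factor: 9 = 19^0 · 9). Additivity: v_p(xy) = v_p(x) + v_p(y) = 0 + 0 = 0. (Direct check: xy = 198 = 19^0 · (198).)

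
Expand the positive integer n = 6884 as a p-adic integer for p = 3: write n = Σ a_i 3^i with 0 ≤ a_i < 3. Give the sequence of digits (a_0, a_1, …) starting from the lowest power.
(a_0, a_1, …) = (2, 2, 2, 2, 0, 1, 0, 0, 1)

Repeated division by 3 gives the digits low-to-high: 6884 = 2 + 2·3^1 + 2·3^2 + 2·3^3 + 1·3^5 + 1·3^8. Digit sequence: (2, 2, 2, 2, 0, 1, 0, 0, 1).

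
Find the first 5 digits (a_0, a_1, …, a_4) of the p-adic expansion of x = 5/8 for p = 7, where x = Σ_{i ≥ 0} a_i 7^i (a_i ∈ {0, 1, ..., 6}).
(a_0, …, a_4) = (5, 2, 4, 2, 4)

v_7(5/8) = 0 (numerator and denominator both coprime to 7), so x ∈ ℤ_7^×. Compute digits iteratively via a_i = x_i mod 7, x_{i+1} = (x_i − a_i)/7, with x_0 = x:
  x_0 = 5/8;  a_0 = 5;  x_1 = (x_0 − 5)/7 = -5/8
  x_1 = -5/8;  a_1 = 2;  x_2 = (x_1 − 2)/7 = -3/8
  x_2 = -3/8;  a_2 = 4;  x_3 = (x_2 − 4)/7 = -5/8
  x_3 = -5/8;  a_3 = 2;  x_4 = (x_3 − 2)/7 = -3/8
  x_4 = -3/8;  a_4 = 4;  x_5 = (x_4 − 4)/7 = -5/8
Digits: (5, 2, 4, 2, 4).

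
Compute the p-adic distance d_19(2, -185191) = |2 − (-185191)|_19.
d_19(2, -185191) = 1/6859

Step 1 — x − y = 2 − (-185191) = 185193. Step 2 — v_19(185193) = 3 (factor: 185193 = (19^3 · 27); the sign does not affect v_p). Step 3 — |x − y|_19 = 19^{-3} = 1/6859.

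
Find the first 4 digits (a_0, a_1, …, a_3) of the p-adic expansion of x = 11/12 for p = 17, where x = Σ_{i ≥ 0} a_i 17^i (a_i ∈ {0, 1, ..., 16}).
(a_0, …, a_3) = (8, 1, 7, 1)

v_17(11/12) = 0 (numerator and denominator both coprime to 17), so x ∈ ℤ_17^×. Compute digits iteratively via a_i = x_i mod 17, x_{i+1} = (x_i − a_i)/17, with x_0 = x:
  x_0 = 11/12;  a_0 = 8;  x_1 = (x_0 − 8)/17 = -5/12
  x_1 = -5/12;  a_1 = 1;  x_2 = (x_1 − 1)/17 = -1/12
  x_2 = -1/12;  a_2 = 7;  x_3 = (x_2 − 7)/17 = -5/12
  x_3 = -5/12;  a_3 = 1;  x_4 = (x_3 − 1)/17 = -1/12
Digits: (8, 1, 7, 1).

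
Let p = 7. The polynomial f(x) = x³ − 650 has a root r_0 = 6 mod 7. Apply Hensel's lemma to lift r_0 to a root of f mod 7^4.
r_3 = 314 (mod 2401)

Hensel: r_{i+1} = r_i − f(r_i)/f′(r_i) mod 7^{i+2}, where f′(x) = 3x². Iterate:
  r_0 = 6 (mod 7)
  r_1 = 20 (mod 49)
  r_2 = 314 (mod 343)
  r_3 = 314 (mod 2401)
Final: r = 314 with f(r) ≡ 0 mod 7^4.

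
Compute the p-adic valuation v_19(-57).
v_19(-57) = 1

v_19(n) is the largest exponent k such that 19^k divides n. Factor out: -57 = -19^1 · 3. (Sign doesn't affect v_p.) So v_19(-57) = 1.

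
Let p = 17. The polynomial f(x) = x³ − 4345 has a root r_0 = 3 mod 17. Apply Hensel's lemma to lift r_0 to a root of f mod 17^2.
r_1 = 88 (mod 289)

Hensel: r_{i+1} = r_i − f(r_i)/f′(r_i) mod 17^{i+2}, where f′(x) = 3x². Iterate:
  r_0 = 3 (mod 17)
  r_1 = 88 (mod 289)
Final: r = 88 with f(r) ≡ 0 mod 17^2.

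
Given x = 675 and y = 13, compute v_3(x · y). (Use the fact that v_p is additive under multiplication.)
v_3(8775) = 3

v_p(x) = 3 (factor: 675 = 3^3 · 25); v_p(y) = 0 (factor: 13 = 3^0 · 13). Additivity: v_p(xy) = v_p(x) + v_p(y) = 3 + 0 = 3. (Direct check: xy = 8775 = 3^3 · (325).)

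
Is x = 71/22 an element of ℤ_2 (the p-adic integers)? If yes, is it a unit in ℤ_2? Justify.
x ∉ ℤ_2 (v_2(x) = -1 < 0)

ℤ_2 = {x ∈ ℚ_2 : v_2(x) ≥ 0} and ℤ_2^× = {x ∈ ℤ_2 : v_2(x) = 0}. Here v_2(71/22) = v_2(num) − v_2(den) = -1; compare against these criteria.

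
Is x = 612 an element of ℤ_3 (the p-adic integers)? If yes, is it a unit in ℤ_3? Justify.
x ∈ ℤ_3 but not a unit; v_3(x) = 2 > 0

ℤ_3 = {x ∈ ℚ_3 : v_3(x) ≥ 0} and ℤ_3^× = {x ∈ ℤ_3 : v_3(x) = 0}. Here v_3(612) = v_3(num) − v_3(den) = 2; compare against these criteria.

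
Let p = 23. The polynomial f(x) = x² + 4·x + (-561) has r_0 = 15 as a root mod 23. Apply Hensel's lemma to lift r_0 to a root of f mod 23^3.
r_2 = 11101 (mod 12167)

Hensel: r_{i+1} = r_i − f(r_i)·(f′(r_i))^{-1} mod 23^{i+2}, f′(x) = 2x + 4. Iterate:
  r_0 = 15 (mod 23)
  r_1 = 521 (mod 529)
  r_2 = 11101 (mod 12167)
Final: r = 11101 satisfies f(r) ≡ 0 mod 23^3.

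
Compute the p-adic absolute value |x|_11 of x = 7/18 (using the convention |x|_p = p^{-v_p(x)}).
|7/18|_11 = 1

Step 1 — compute v_11(x) by factoring powers of 11 out of the numerator and denominator: v_11(7/18) = 0. Step 2 — apply |x|_p = p^{-v_p(x)} = 11^{0} = 1.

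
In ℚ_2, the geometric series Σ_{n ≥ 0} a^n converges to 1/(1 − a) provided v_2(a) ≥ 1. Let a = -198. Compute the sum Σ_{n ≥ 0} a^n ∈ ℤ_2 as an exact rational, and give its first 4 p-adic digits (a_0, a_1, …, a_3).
Σ a^n = 1/(1 − a) = 1/199;  first 4 digits = (1, 1, 1, 0)

v_2(a) = 1 ≥ 1, so the series converges in ℤ_2 to 1/(1 − a) = 1/(1 − (-198)) = 1/199. Expand this rational in ℤ_2: compute digits iteratively via d_i = x_i mod 2, x_{i+1} = (x_i − d_i)/2. The first 4 digits are (1, 1, 1, 0).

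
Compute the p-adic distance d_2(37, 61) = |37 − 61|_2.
d_2(37, 61) = 1/8

Step 1 — x − y = 37 − 61 = -24. Step 2 — v_2(-24) = 3 (factor: -24 = −(2^3 · 3); the sign does not affect v_p). Step 3 — |x − y|_2 = 2^{-3} = 1/8.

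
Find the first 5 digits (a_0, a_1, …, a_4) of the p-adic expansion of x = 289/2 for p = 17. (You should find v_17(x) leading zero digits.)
(a_0, …, a_4) = (0, 0, 9, 8, 8)

v_17(289/2) = 2, so a_0 = ... = a_1 = 0. Factor out: x = 17^2 · u with u = 1/2 a unit in ℤ_17. Expand u iteratively via a_{v+i} = u_i mod 17, u_{i+1} = (u_i − a_{v+i})/17:
  u_0 = 1/2;  a_2 = 9;  u_1 = (u_0 − 9)/17 = -1/2
  u_1 = -1/2;  a_3 = 8;  u_2 = (u_1 − 8)/17 = -1/2
  u_2 = -1/2;  a_4 = 8;  u_3 = (u_2 − 8)/17 = -1/2
Digits: (0, 0, 9, 8, 8).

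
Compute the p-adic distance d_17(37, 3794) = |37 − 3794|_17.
d_17(37, 3794) = 1/289

Step 1 — x − y = 37 − 3794 = -3757. Step 2 — v_17(-3757) = 2 (factor: -3757 = −(17^2 · 13); the sign does not affect v_p). Step 3 — |x − y|_17 = 17^{-2} = 1/289.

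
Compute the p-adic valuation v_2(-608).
v_2(-608) = 5

v_2(n) is the largest exponent k such that 2^k divides n. Factor out: -608 = -2^5 · 19. (Sign doesn't affect v_p.) So v_2(-608) = 5.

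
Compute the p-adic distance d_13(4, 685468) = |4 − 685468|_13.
d_13(4, 685468) = 1/28561

Step 1 — x − y = 4 − 685468 = -685464. Step 2 — v_13(-685464) = 4 (factor: -685464 = −(13^4 · 24); the sign does not affect v_p). Step 3 — |x − y|_13 = 13^{-4} = 1/28561.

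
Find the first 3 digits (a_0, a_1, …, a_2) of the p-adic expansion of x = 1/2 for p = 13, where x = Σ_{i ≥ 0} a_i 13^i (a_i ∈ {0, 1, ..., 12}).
(a_0, …, a_2) = (7, 6, 6)

v_13(1/2) = 0 (numerator and denominator both coprime to 13), so x ∈ ℤ_13^×. Compute digits iteratively via a_i = x_i mod 13, x_{i+1} = (x_i − a_i)/13, with x_0 = x:
  x_0 = 1/2;  a_0 = 7;  x_1 = (x_0 − 7)/13 = -1/2
  x_1 = -1/2;  a_1 = 6;  x_2 = (x_1 − 6)/13 = -1/2
  x_2 = -1/2;  a_2 = 6;  x_3 = (x_2 − 6)/13 = -1/2
Digits: (7, 6, 6).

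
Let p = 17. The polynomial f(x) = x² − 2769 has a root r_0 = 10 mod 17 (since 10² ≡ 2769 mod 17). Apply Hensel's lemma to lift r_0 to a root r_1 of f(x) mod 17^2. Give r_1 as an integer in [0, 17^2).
r_1 = 129 (mod 289)

Hensel's recurrence: r_{i+1} = r_i − f(r_i)·(f′(r_i))^{-1} mod 17^{i+2}, with f′(x) = 2x. Iterate:
  r_0 = 10 (mod 17)
  r_1 = 129 (mod 289)
Final: r_1 = 129, and one checks f(r_1) ≡ 0 mod 17^2.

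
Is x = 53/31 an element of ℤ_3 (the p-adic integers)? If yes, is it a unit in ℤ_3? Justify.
x ∈ ℤ_3^× (unit); v_3(x) = 0

ℤ_3 = {x ∈ ℚ_3 : v_3(x) ≥ 0} and ℤ_3^× = {x ∈ ℤ_3 : v_3(x) = 0}. Here v_3(53/31) = v_3(num) − v_3(den) = 0; compare against these criteria.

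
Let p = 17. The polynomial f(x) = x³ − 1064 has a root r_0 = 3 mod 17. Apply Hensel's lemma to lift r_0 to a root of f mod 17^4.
r_3 = 15048 (mod 83521)

Hensel: r_{i+1} = r_i − f(r_i)/f′(r_i) mod 17^{i+2}, where f′(x) = 3x². Iterate:
  r_0 = 3 (mod 17)
  r_1 = 20 (mod 289)
  r_2 = 309 (mod 4913)
  r_3 = 15048 (mod 83521)
Final: r = 15048 with f(r) ≡ 0 mod 17^4.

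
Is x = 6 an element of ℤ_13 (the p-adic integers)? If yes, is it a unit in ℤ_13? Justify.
x ∈ ℤ_13^× (unit); v_13(x) = 0

ℤ_13 = {x ∈ ℚ_13 : v_13(x) ≥ 0} and ℤ_13^× = {x ∈ ℤ_13 : v_13(x) = 0}. Here v_13(6) = v_13(num) − v_13(den) = 0; compare against these criteria.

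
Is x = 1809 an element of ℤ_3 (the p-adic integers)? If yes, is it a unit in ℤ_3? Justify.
x ∈ ℤ_3 but not a unit; v_3(x) = 3 > 0

ℤ_3 = {x ∈ ℚ_3 : v_3(x) ≥ 0} and ℤ_3^× = {x ∈ ℤ_3 : v_3(x) = 0}. Here v_3(1809) = v_3(num) − v_3(den) = 3; compare against these criteria.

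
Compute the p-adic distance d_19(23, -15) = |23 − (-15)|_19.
d_19(23, -15) = 1/19

Step 1 — x − y = 23 − (-15) = 38. Step 2 — v_19(38) = 1 (factor: 38 = (19^1 · 2); the sign does not affect v_p). Step 3 — |x − y|_19 = 19^{-1} = 1/19.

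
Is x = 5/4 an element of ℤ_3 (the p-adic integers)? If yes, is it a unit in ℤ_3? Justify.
x ∈ ℤ_3^× (unit); v_3(x) = 0

ℤ_3 = {x ∈ ℚ_3 : v_3(x) ≥ 0} and ℤ_3^× = {x ∈ ℤ_3 : v_3(x) = 0}. Here v_3(5/4) = v_3(num) − v_3(den) = 0; compare against these criteria.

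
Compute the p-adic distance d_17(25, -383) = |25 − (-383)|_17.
d_17(25, -383) = 1/17

Step 1 — x − y = 25 − (-383) = 408. Step 2 — v_17(408) = 1 (factor: 408 = (17^1 · 24); the sign does not affect v_p). Step 3 — |x − y|_17 = 17^{-1} = 1/17.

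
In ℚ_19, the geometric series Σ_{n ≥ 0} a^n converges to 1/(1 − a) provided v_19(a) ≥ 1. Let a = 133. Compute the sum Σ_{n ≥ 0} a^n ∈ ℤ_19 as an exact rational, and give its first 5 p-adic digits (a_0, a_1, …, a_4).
Σ a^n = 1/(1 − a) = -1/132;  first 5 digits = (1, 7, 11, 3, 6)

v_19(a) = 1 ≥ 1, so the series converges in ℤ_19 to 1/(1 − a) = 1/(1 − 133) = -1/132. Expand this rational in ℤ_19: compute digits iteratively via d_i = x_i mod 19, x_{i+1} = (x_i − d_i)/19. The first 5 digits are (1, 7, 11, 3, 6).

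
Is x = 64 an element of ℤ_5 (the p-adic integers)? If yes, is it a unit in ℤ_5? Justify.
x ∈ ℤ_5^× (unit); v_5(x) = 0

ℤ_5 = {x ∈ ℚ_5 : v_5(x) ≥ 0} and ℤ_5^× = {x ∈ ℤ_5 : v_5(x) = 0}. Here v_5(64) = v_5(num) − v_5(den) = 0; compare against these criteria.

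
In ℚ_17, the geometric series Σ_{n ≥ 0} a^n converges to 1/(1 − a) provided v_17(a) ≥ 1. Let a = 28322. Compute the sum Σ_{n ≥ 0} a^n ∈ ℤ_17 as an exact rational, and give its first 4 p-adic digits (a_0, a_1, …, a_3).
Σ a^n = 1/(1 − a) = -1/28321;  first 4 digits = (1, 0, 13, 5)

v_17(a) = 2 ≥ 1, so the series converges in ℤ_17 to 1/(1 − a) = 1/(1 − 28322) = -1/28321. Expand this rational in ℤ_17: compute digits iteratively via d_i = x_i mod 17, x_{i+1} = (x_i − d_i)/17. The first 4 digits are (1, 0, 13, 5).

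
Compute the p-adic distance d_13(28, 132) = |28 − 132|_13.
d_13(28, 132) = 1/13

Step 1 — x − y = 28 − 132 = -104. Step 2 — v_13(-104) = 1 (factor: -104 = −(13^1 · 8); the sign does not affect v_p). Step 3 — |x − y|_13 = 13^{-1} = 1/13.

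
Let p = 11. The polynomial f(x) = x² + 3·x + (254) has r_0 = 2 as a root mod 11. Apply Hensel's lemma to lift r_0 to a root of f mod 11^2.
r_1 = 68 (mod 121)

Hensel: r_{i+1} = r_i − f(r_i)·(f′(r_i))^{-1} mod 11^{i+2}, f′(x) = 2x + 3. Iterate:
  r_0 = 2 (mod 11)
  r_1 = 68 (mod 121)
Final: r = 68 satisfies f(r) ≡ 0 mod 11^2.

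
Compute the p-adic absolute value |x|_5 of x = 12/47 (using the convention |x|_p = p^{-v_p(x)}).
|12/47|_5 = 1

Step 1 — compute v_5(x) by factoring powers of 5 out of the numerator and denominator: v_5(12/47) = 0. Step 2 — apply |x|_p = p^{-v_p(x)} = 5^{0} = 1.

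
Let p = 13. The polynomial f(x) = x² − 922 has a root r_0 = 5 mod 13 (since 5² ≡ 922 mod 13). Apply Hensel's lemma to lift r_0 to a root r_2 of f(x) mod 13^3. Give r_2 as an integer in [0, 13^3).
r_2 = 382 (mod 2197)

Hensel's recurrence: r_{i+1} = r_i − f(r_i)·(f′(r_i))^{-1} mod 13^{i+2}, with f′(x) = 2x. Iterate:
  r_0 = 5 (mod 13)
  r_1 = 44 (mod 169)
  r_2 = 382 (mod 2197)
Final: r_2 = 382, and one checks f(r_2) ≡ 0 mod 13^3.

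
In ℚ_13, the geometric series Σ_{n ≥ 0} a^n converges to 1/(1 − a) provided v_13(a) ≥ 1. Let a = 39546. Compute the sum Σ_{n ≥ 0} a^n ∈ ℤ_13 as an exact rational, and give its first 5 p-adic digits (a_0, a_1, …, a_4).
Σ a^n = 1/(1 − a) = -1/39545;  first 5 digits = (1, 0, 0, 5, 1)

v_13(a) = 3 ≥ 1, so the series converges in ℤ_13 to 1/(1 − a) = 1/(1 − 39546) = -1/39545. Expand this rational in ℤ_13: compute digits iteratively via d_i = x_i mod 13, x_{i+1} = (x_i − d_i)/13. The first 5 digits are (1, 0, 0, 5, 1).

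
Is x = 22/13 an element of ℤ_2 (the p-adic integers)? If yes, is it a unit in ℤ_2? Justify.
x ∈ ℤ_2 but not a unit; v_2(x) = 1 > 0

ℤ_2 = {x ∈ ℚ_2 : v_2(x) ≥ 0} and ℤ_2^× = {x ∈ ℤ_2 : v_2(x) = 0}. Here v_2(22/13) = v_2(num) − v_2(den) = 1; compare against these criteria.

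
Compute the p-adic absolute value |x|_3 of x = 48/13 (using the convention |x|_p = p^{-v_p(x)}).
|48/13|_3 = 1/3

Step 1 — compute v_3(x) by factoring powers of 3 out of the numerator and denominator: v_3(48/13) = 1. Step 2 — apply |x|_p = p^{-v_p(x)} = 3^{-1} = 1/3.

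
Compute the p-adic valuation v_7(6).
v_7(6) = 0

v_7(n) is the largest exponent k such that 7^k divides n. Factor out: 6 = 7^0 · 6. (Sign doesn't affect v_p.) So v_7(6) = 0.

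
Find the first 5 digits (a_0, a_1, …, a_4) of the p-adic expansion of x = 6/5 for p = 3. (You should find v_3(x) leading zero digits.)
(a_0, …, a_4) = (0, 1, 1, 2, 1)

v_3(6/5) = 1, so a_0 = ... = a_0 = 0. Factor out: x = 3^1 · u with u = 2/5 a unit in ℤ_3. Expand u iteratively via a_{v+i} = u_i mod 3, u_{i+1} = (u_i − a_{v+i})/3:
  u_0 = 2/5;  a_1 = 1;  u_1 = (u_0 − 1)/3 = -1/5
  u_1 = -1/5;  a_2 = 1;  u_2 = (u_1 − 1)/3 = -2/5
  u_2 = -2/5;  a_3 = 2;  u_3 = (u_2 − 2)/3 = -4/5
  u_3 = -4/5;  a_4 = 1;  u_4 = (u_3 − 1)/3 = -3/5
Digits: (0, 1, 1, 2, 1).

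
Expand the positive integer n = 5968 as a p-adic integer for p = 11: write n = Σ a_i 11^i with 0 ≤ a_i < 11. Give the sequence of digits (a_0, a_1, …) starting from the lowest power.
(a_0, a_1, …) = (6, 3, 5, 4)

Repeated division by 11 gives the digits low-to-high: 5968 = 6 + 3·11^1 + 5·11^2 + 4·11^3. Digit sequence: (6, 3, 5, 4).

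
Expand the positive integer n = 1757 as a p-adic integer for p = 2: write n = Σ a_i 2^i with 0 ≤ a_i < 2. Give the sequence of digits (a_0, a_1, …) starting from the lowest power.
(a_0, a_1, …) = (1, 0, 1, 1, 1, 0, 1, 1, 0, 1, 1)

Repeated division by 2 gives the digits low-to-high: 1757 = 1 + 1·2^2 + 1·2^3 + 1·2^4 + 1·2^6 + 1·2^7 + 1·2^9 + 1·2^10. Digit sequence: (1, 0, 1, 1, 1, 0, 1, 1, 0, 1, 1).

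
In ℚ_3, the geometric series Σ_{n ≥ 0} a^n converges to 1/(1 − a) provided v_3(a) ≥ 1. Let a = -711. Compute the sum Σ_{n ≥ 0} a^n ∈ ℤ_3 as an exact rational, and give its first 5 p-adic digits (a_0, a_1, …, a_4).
Σ a^n = 1/(1 − a) = 1/712;  first 5 digits = (1, 0, 2, 0, 1)

v_3(a) = 2 ≥ 1, so the series converges in ℤ_3 to 1/(1 − a) = 1/(1 − (-711)) = 1/712. Expand this rational in ℤ_3: compute digits iteratively via d_i = x_i mod 3, x_{i+1} = (x_i − d_i)/3. The first 5 digits are (1, 0, 2, 0, 1).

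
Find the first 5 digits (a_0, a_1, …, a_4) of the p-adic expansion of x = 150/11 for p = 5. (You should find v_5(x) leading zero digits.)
(a_0, …, a_4) = (0, 0, 1, 4, 1)

v_5(150/11) = 2, so a_0 = ... = a_1 = 0. Factor out: x = 5^2 · u with u = 6/11 a unit in ℤ_5. Expand u iteratively via a_{v+i} = u_i mod 5, u_{i+1} = (u_i − a_{v+i})/5:
  u_0 = 6/11;  a_2 = 1;  u_1 = (u_0 − 1)/5 = -1/11
  u_1 = -1/11;  a_3 = 4;  u_2 = (u_1 − 4)/5 = -9/11
  u_2 = -9/11;  a_4 = 1;  u_3 = (u_2 − 1)/5 = -4/11
Digits: (0, 0, 1, 4, 1).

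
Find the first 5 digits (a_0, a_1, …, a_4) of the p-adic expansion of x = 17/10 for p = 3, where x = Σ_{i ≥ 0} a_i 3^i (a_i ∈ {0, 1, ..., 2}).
(a_0, …, a_4) = (2, 2, 2, 0, 0)

v_3(17/10) = 0 (numerator and denominator both coprime to 3), so x ∈ ℤ_3^×. Compute digits iteratively via a_i = x_i mod 3, x_{i+1} = (x_i − a_i)/3, with x_0 = x:
  x_0 = 17/10;  a_0 = 2;  x_1 = (x_0 − 2)/3 = -1/10
  x_1 = -1/10;  a_1 = 2;  x_2 = (x_1 − 2)/3 = -7/10
  x_2 = -7/10;  a_2 = 2;  x_3 = (x_2 − 2)/3 = -9/10
  x_3 = -9/10;  a_3 = 0;  x_4 = (x_3 − 0)/3 = -3/10
  x_4 = -3/10;  a_4 = 0;  x_5 = (x_4 − 0)/3 = -1/10
Digits: (2, 2, 2, 0, 0).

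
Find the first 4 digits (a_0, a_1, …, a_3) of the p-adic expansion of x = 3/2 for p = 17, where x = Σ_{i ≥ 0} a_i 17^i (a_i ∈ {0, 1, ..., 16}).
(a_0, …, a_3) = (10, 8, 8, 8)

v_17(3/2) = 0 (numerator and denominator both coprime to 17), so x ∈ ℤ_17^×. Compute digits iteratively via a_i = x_i mod 17, x_{i+1} = (x_i − a_i)/17, with x_0 = x:
  x_0 = 3/2;  a_0 = 10;  x_1 = (x_0 − 10)/17 = -1/2
  x_1 = -1/2;  a_1 = 8;  x_2 = (x_1 − 8)/17 = -1/2
  x_2 = -1/2;  a_2 = 8;  x_3 = (x_2 − 8)/17 = -1/2
  x_3 = -1/2;  a_3 = 8;  x_4 = (x_3 − 8)/17 = -1/2
Digits: (10, 8, 8, 8).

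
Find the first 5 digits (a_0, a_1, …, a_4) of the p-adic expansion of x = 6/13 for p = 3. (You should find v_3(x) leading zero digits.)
(a_0, …, a_4) = (0, 2, 1, 2, 1)

v_3(6/13) = 1, so a_0 = ... = a_0 = 0. Factor out: x = 3^1 · u with u = 2/13 a unit in ℤ_3. Expand u iteratively via a_{v+i} = u_i mod 3, u_{i+1} = (u_i − a_{v+i})/3:
  u_0 = 2/13;  a_1 = 2;  u_1 = (u_0 − 2)/3 = -8/13
  u_1 = -8/13;  a_2 = 1;  u_2 = (u_1 − 1)/3 = -7/13
  u_2 = -7/13;  a_3 = 2;  u_3 = (u_2 − 2)/3 = -11/13
  u_3 = -11/13;  a_4 = 1;  u_4 = (u_3 − 1)/3 = -8/13
Digits: (0, 2, 1, 2, 1).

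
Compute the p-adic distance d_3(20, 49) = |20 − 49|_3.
d_3(20, 49) = 1

Step 1 — x − y = 20 − 49 = -29. Step 2 — v_3(-29) = 0 (factor: -29 = −(3^0 · 29); the sign does not affect v_p). Step 3 — |x − y|_3 = 3^{0} = 1.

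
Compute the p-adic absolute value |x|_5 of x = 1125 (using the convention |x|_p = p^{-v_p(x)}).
|1125|_5 = 1/125

Step 1 — compute v_5(x) by factoring powers of 5 out of the numerator and denominator: v_5(1125) = 3. Step 2 — apply |x|_p = p^{-v_p(x)} = 5^{-3} = 1/125.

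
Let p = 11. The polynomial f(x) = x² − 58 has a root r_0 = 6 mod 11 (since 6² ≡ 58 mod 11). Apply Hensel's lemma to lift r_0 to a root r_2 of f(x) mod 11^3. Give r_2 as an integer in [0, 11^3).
r_2 = 633 (mod 1331)

Hensel's recurrence: r_{i+1} = r_i − f(r_i)·(f′(r_i))^{-1} mod 11^{i+2}, with f′(x) = 2x. Iterate:
  r_0 = 6 (mod 11)
  r_1 = 28 (mod 121)
  r_2 = 633 (mod 1331)
Final: r_2 = 633, and one checks f(r_2) ≡ 0 mod 11^3.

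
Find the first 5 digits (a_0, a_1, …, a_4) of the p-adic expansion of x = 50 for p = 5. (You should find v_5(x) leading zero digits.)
(a_0, …, a_4) = (0, 0, 2, 0, 0)

v_5(50) = 2, so a_0 = ... = a_1 = 0. Factor out: x = 5^2 · u with u = 2 a unit in ℤ_5. Expand u iteratively via a_{v+i} = u_i mod 5, u_{i+1} = (u_i − a_{v+i})/5:
  u_0 = 2;  a_2 = 2;  u_1 = (u_0 − 2)/5 = 0
  u_1 = 0;  a_3 = 0;  u_2 = (u_1 − 0)/5 = 0
  u_2 = 0;  a_4 = 0;  u_3 = (u_2 − 0)/5 = 0
Digits: (0, 0, 2, 0, 0).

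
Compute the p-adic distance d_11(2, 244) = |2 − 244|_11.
d_11(2, 244) = 1/121

Step 1 — x − y = 2 − 244 = -242. Step 2 — v_11(-242) = 2 (factor: -242 = −(11^2 · 2); the sign does not affect v_p). Step 3 — |x − y|_11 = 11^{-2} = 1/121.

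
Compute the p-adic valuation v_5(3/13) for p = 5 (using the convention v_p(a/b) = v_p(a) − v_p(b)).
v_5(3/13) = 0

Factor powers of 5 from the numerator and denominator of the reduced fraction: 3 = 5^0 · 3 and 13 = 5^0 · 13. Apply v_p(a/b) = v_p(a) − v_p(b): v_5(3/13) = 0 − 0 = 0.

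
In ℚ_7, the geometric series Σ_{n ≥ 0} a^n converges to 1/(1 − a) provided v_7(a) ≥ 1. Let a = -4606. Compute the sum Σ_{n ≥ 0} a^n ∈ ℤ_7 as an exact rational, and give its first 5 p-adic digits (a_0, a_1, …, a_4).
Σ a^n = 1/(1 − a) = 1/4607;  first 5 digits = (1, 0, 4, 0, 0)

v_7(a) = 2 ≥ 1, so the series converges in ℤ_7 to 1/(1 − a) = 1/(1 − (-4606)) = 1/4607. Expand this rational in ℤ_7: compute digits iteratively via d_i = x_i mod 7, x_{i+1} = (x_i − d_i)/7. The first 5 digits are (1, 0, 4, 0, 0).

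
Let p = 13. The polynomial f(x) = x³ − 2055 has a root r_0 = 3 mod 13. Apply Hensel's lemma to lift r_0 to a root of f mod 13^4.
r_3 = 6425 (mod 28561)

Hensel: r_{i+1} = r_i − f(r_i)/f′(r_i) mod 13^{i+2}, where f′(x) = 3x². Iterate:
  r_0 = 3 (mod 13)
  r_1 = 3 (mod 169)
  r_2 = 2031 (mod 2197)
  r_3 = 6425 (mod 28561)
Final: r = 6425 with f(r) ≡ 0 mod 13^4.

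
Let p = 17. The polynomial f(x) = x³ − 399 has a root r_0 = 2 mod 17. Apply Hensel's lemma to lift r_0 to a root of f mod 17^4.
r_3 = 30500 (mod 83521)

Hensel: r_{i+1} = r_i − f(r_i)/f′(r_i) mod 17^{i+2}, where f′(x) = 3x². Iterate:
  r_0 = 2 (mod 17)
  r_1 = 155 (mod 289)
  r_2 = 1022 (mod 4913)
  r_3 = 30500 (mod 83521)
Final: r = 30500 with f(r) ≡ 0 mod 17^4.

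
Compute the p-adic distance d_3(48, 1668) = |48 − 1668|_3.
d_3(48, 1668) = 1/81

Step 1 — x − y = 48 − 1668 = -1620. Step 2 — v_3(-1620) = 4 (factor: -1620 = −(3^4 · 20); the sign does not affect v_p). Step 3 — |x − y|_3 = 3^{-4} = 1/81.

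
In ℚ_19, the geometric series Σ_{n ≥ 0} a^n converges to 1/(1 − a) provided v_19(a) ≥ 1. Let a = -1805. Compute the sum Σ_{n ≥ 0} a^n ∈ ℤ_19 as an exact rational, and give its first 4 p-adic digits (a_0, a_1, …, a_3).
Σ a^n = 1/(1 − a) = 1/1806;  first 4 digits = (1, 0, 14, 18)

v_19(a) = 2 ≥ 1, so the series converges in ℤ_19 to 1/(1 − a) = 1/(1 − (-1805)) = 1/1806. Expand this rational in ℤ_19: compute digits iteratively via d_i = x_i mod 19, x_{i+1} = (x_i − d_i)/19. The first 4 digits are (1, 0, 14, 18).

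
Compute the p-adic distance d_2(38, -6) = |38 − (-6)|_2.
d_2(38, -6) = 1/4

Step 1 — x − y = 38 − (-6) = 44. Step 2 — v_2(44) = 2 (factor: 44 = (2^2 · 11); the sign does not affect v_p). Step 3 — |x − y|_2 = 2^{-2} = 1/4.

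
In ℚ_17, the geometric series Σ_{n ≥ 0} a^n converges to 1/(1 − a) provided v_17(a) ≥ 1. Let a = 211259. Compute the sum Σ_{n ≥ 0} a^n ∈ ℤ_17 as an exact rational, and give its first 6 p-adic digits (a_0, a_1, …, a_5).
Σ a^n = 1/(1 − a) = -1/211258;  first 6 digits = (1, 0, 0, 9, 2, 0)

v_17(a) = 3 ≥ 1, so the series converges in ℤ_17 to 1/(1 − a) = 1/(1 − 211259) = -1/211258. Expand this rational in ℤ_17: compute digits iteratively via d_i = x_i mod 17, x_{i+1} = (x_i − d_i)/17. The first 6 digits are (1, 0, 0, 9, 2, 0).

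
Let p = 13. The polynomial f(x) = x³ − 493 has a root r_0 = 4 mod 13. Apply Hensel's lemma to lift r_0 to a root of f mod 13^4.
r_3 = 18867 (mod 28561)

Hensel: r_{i+1} = r_i − f(r_i)/f′(r_i) mod 13^{i+2}, where f′(x) = 3x². Iterate:
  r_0 = 4 (mod 13)
  r_1 = 108 (mod 169)
  r_2 = 1291 (mod 2197)
  r_3 = 18867 (mod 28561)
Final: r = 18867 with f(r) ≡ 0 mod 13^4.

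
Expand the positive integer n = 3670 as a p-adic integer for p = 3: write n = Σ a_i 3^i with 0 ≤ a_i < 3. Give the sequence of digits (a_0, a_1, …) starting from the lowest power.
(a_0, a_1, …) = (1, 2, 2, 0, 0, 0, 2, 1)

Repeated division by 3 gives the digits low-to-high: 3670 = 1 + 2·3^1 + 2·3^2 + 2·3^6 + 1·3^7. Digit sequence: (1, 2, 2, 0, 0, 0, 2, 1).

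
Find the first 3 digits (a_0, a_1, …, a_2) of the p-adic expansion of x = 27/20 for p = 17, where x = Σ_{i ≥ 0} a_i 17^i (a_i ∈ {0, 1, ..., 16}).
(a_0, …, a_2) = (9, 14, 0)

v_17(27/20) = 0 (numerator and denominator both coprime to 17), so x ∈ ℤ_17^×. Compute digits iteratively via a_i = x_i mod 17, x_{i+1} = (x_i − a_i)/17, with x_0 = x:
  x_0 = 27/20;  a_0 = 9;  x_1 = (x_0 − 9)/17 = -9/20
  x_1 = -9/20;  a_1 = 14;  x_2 = (x_1 − 14)/17 = -17/20
  x_2 = -17/20;  a_2 = 0;  x_3 = (x_2 − 0)/17 = -1/20
Digits: (9, 14, 0).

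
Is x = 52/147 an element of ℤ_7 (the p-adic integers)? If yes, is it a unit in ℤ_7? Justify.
x ∉ ℤ_7 (v_7(x) = -2 < 0)

ℤ_7 = {x ∈ ℚ_7 : v_7(x) ≥ 0} and ℤ_7^× = {x ∈ ℤ_7 : v_7(x) = 0}. Here v_7(52/147) = v_7(num) − v_7(den) = -2; compare against these criteria.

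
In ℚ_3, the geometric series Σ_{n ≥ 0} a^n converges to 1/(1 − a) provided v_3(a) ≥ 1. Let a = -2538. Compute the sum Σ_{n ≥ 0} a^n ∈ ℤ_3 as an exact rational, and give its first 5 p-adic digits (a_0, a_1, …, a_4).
Σ a^n = 1/(1 − a) = 1/2539;  first 5 digits = (1, 0, 0, 2, 1)

v_3(a) = 3 ≥ 1, so the series converges in ℤ_3 to 1/(1 − a) = 1/(1 − (-2538)) = 1/2539. Expand this rational in ℤ_3: compute digits iteratively via d_i = x_i mod 3, x_{i+1} = (x_i − d_i)/3. The first 5 digits are (1, 0, 0, 2, 1).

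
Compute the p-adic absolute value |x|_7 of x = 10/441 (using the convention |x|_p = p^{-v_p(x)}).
|10/441|_7 = 49

Step 1 — compute v_7(x) by factoring powers of 7 out of the numerator and denominator: v_7(10/441) = -2. Step 2 — apply |x|_p = p^{-v_p(x)} = 7^{2} = 49.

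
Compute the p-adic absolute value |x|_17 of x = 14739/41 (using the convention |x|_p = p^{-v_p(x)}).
|14739/41|_17 = 1/4913

Step 1 — compute v_17(x) by factoring powers of 17 out of the numerator and denominator: v_17(14739/41) = 3. Step 2 — apply |x|_p = p^{-v_p(x)} = 17^{-3} = 1/4913.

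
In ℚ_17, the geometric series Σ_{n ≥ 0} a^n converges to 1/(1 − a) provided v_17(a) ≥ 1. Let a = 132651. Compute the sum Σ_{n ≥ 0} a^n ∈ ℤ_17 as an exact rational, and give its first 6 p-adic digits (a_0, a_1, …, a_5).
Σ a^n = 1/(1 − a) = -1/132650;  first 6 digits = (1, 0, 0, 10, 1, 0)

v_17(a) = 3 ≥ 1, so the series converges in ℤ_17 to 1/(1 − a) = 1/(1 − 132651) = -1/132650. Expand this rational in ℤ_17: compute digits iteratively via d_i = x_i mod 17, x_{i+1} = (x_i − d_i)/17. The first 6 digits are (1, 0, 0, 10, 1, 0).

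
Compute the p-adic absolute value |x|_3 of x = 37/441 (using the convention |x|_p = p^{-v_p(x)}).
|37/441|_3 = 9

Step 1 — compute v_3(x) by factoring powers of 3 out of the numerator and denominator: v_3(37/441) = -2. Step 2 — apply |x|_p = p^{-v_p(x)} = 3^{2} = 9.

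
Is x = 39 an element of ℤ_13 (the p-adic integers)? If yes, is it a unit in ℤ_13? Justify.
x ∈ ℤ_13 but not a unit; v_13(x) = 1 > 0

ℤ_13 = {x ∈ ℚ_13 : v_13(x) ≥ 0} and ℤ_13^× = {x ∈ ℤ_13 : v_13(x) = 0}. Here v_13(39) = v_13(num) − v_13(den) = 1; compare against these criteria.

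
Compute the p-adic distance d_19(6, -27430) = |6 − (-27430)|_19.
d_19(6, -27430) = 1/6859

Step 1 — x − y = 6 − (-27430) = 27436. Step 2 — v_19(27436) = 3 (factor: 27436 = (19^3 · 4); the sign does not affect v_p). Step 3 — |x − y|_19 = 19^{-3} = 1/6859.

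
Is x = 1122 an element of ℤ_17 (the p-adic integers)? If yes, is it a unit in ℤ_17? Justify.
x ∈ ℤ_17 but not a unit; v_17(x) = 1 > 0

ℤ_17 = {x ∈ ℚ_17 : v_17(x) ≥ 0} and ℤ_17^× = {x ∈ ℤ_17 : v_17(x) = 0}. Here v_17(1122) = v_17(num) − v_17(den) = 1; compare against these criteria.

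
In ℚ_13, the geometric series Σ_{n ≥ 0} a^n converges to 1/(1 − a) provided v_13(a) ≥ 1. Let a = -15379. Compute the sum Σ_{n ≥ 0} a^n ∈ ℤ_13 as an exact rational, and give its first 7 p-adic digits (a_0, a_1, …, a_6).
Σ a^n = 1/(1 − a) = 1/15380;  first 7 digits = (1, 0, 0, 6, 12, 12, 9)

v_13(a) = 3 ≥ 1, so the series converges in ℤ_13 to 1/(1 − a) = 1/(1 − (-15379)) = 1/15380. Expand this rational in ℤ_13: compute digits iteratively via d_i = x_i mod 13, x_{i+1} = (x_i − d_i)/13. The first 7 digits are (1, 0, 0, 6, 12, 12, 9).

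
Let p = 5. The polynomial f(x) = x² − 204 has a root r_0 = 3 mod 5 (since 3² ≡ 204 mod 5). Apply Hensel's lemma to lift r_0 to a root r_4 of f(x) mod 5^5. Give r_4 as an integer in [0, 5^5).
r_4 = 573 (mod 3125)

Hensel's recurrence: r_{i+1} = r_i − f(r_i)·(f′(r_i))^{-1} mod 5^{i+2}, with f′(x) = 2x. Iterate:
  r_0 = 3 (mod 5)
  r_1 = 23 (mod 25)
  r_2 = 73 (mod 125)
  r_3 = 573 (mod 625)
  r_4 = 573 (mod 3125)
Final: r_4 = 573, and one checks f(r_4) ≡ 0 mod 5^5.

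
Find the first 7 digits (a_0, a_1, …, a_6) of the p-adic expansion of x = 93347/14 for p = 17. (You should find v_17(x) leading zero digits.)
(a_0, …, a_6) = (0, 0, 0, 5, 1, 6, 13)

v_17(93347/14) = 3, so a_0 = ... = a_2 = 0. Factor out: x = 17^3 · u with u = 19/14 a unit in ℤ_17. Expand u iteratively via a_{v+i} = u_i mod 17, u_{i+1} = (u_i − a_{v+i})/17:
  u_0 = 19/14;  a_3 = 5;  u_1 = (u_0 − 5)/17 = -3/14
  u_1 = -3/14;  a_4 = 1;  u_2 = (u_1 − 1)/17 = -1/14
  u_2 = -1/14;  a_5 = 6;  u_3 = (u_2 − 6)/17 = -5/14
  u_3 = -5/14;  a_6 = 13;  u_4 = (u_3 − 13)/17 = -11/14
Digits: (0, 0, 0, 5, 1, 6, 13).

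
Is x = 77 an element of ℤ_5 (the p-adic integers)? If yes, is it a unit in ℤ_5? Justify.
x ∈ ℤ_5^× (unit); v_5(x) = 0

ℤ_5 = {x ∈ ℚ_5 : v_5(x) ≥ 0} and ℤ_5^× = {x ∈ ℤ_5 : v_5(x) = 0}. Here v_5(77) = v_5(num) − v_5(den) = 0; compare against these criteria.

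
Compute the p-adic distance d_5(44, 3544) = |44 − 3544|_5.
d_5(44, 3544) = 1/125

Step 1 — x − y = 44 − 3544 = -3500. Step 2 — v_5(-3500) = 3 (factor: -3500 = −(5^3 · 28); the sign does not affect v_p). Step 3 — |x − y|_5 = 5^{-3} = 1/125.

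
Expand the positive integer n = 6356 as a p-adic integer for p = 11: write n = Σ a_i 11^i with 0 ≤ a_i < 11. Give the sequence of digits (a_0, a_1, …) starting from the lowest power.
(a_0, a_1, …) = (9, 5, 8, 4)

Repeated division by 11 gives the digits low-to-high: 6356 = 9 + 5·11^1 + 8·11^2 + 4·11^3. Digit sequence: (9, 5, 8, 4).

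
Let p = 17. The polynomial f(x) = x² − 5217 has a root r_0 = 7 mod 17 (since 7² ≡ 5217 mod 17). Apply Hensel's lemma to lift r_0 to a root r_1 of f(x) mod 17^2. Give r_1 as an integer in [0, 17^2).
r_1 = 211 (mod 289)

Hensel's recurrence: r_{i+1} = r_i − f(r_i)·(f′(r_i))^{-1} mod 17^{i+2}, with f′(x) = 2x. Iterate:
  r_0 = 7 (mod 17)
  r_1 = 211 (mod 289)
Final: r_1 = 211, and one checks f(r_1) ≡ 0 mod 17^2.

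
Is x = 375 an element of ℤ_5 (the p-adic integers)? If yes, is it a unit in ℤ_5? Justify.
x ∈ ℤ_5 but not a unit; v_5(x) = 3 > 0

ℤ_5 = {x ∈ ℚ_5 : v_5(x) ≥ 0} and ℤ_5^× = {x ∈ ℤ_5 : v_5(x) = 0}. Here v_5(375) = v_5(num) − v_5(den) = 3; compare against these criteria.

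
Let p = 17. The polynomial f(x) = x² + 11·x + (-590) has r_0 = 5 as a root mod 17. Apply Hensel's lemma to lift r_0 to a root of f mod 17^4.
r_3 = 32067 (mod 83521)

Hensel: r_{i+1} = r_i − f(r_i)·(f′(r_i))^{-1} mod 17^{i+2}, f′(x) = 2x + 11. Iterate:
  r_0 = 5 (mod 17)
  r_1 = 277 (mod 289)
  r_2 = 2589 (mod 4913)
  r_3 = 32067 (mod 83521)
Final: r = 32067 satisfies f(r) ≡ 0 mod 17^4.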